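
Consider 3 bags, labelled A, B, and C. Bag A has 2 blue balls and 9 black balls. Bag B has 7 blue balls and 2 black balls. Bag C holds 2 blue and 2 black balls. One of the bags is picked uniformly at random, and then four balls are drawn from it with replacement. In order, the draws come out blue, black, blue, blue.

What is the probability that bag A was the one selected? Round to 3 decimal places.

The likelihood of the observed sequence under each hypothesis: P(data | bag A) = (2/11)(9/11)(2/11)(2/11) = 0.0049177; P(data | bag B) = (7/9)(2/9)(7/9)(7/9) = 0.10456; P(data | bag C) = (2/4)(2/4)(2/4)(2/4) = 0.0625.
Multiplying each by its prior: 1/3 · 0.0049177 = 0.0016392, 1/3 · 0.10456 = 0.034852, 1/3 · 0.0625 = 0.020833; with total 0.057325.
Hence P(bag A | data) = (0.0016392) / (0.057325) = 0.028595.

0.029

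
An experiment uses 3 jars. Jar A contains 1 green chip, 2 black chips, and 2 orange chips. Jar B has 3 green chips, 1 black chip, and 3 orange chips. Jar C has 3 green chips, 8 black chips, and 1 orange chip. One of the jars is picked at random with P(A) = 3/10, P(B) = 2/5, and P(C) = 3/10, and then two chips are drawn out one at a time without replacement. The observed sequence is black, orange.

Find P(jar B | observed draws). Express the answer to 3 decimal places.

0.268

Under each hypothesis, the probability of the observed sequence is: P(data | jar A) = (2/5)(2/4) = 0.2; P(data | jar B) = (1/7)(3/6) = 0.071429; P(data | jar C) = (8/12)(1/11) = 0.060606.
Weighting by the prior gives 3/10 · 0.2 = 0.06, 2/5 · 0.071429 = 0.028571, 3/10 · 0.060606 = 0.018182; these sum to 0.10675.
By Bayes' rule, P(jar B | data) = (0.028571) / (0.10675) = 0.26764.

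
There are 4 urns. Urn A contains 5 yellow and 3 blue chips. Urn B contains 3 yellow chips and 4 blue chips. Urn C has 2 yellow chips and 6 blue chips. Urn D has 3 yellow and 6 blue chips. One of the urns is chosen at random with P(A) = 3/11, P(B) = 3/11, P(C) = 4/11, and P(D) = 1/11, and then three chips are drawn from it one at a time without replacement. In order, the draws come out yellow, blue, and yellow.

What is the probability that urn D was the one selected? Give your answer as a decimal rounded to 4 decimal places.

0.0654

Compute the likelihood of the observed sequence for each case: P(data | urn A) = (5/8)(3/7)(4/6) = 0.17857; P(data | urn B) = (3/7)(4/6)(2/5) = 0.11429; P(data | urn C) = (2/8)(6/7)(1/6) = 0.035714; P(data | urn D) = (3/9)(6/8)(2/7) = 0.071429.
The prior-weighted likelihoods are 3/11 · 0.17857 = 0.048701, 3/11 · 0.11429 = 0.031169, 4/11 · 0.035714 = 0.012987, 1/11 · 0.071429 = 0.0064935; with total 0.099351.
Therefore the posterior P(urn D | data) = (0.0064935) / (0.099351) = 0.065359.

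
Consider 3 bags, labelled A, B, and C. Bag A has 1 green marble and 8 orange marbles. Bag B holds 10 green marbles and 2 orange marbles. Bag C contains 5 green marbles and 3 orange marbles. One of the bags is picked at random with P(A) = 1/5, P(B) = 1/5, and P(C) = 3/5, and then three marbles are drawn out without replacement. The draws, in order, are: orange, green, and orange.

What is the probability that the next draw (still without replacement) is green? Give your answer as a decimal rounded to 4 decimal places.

0.5822

The likelihood of the observed sequence under each hypothesis: P(data | bag A) = (8/9)(1/8)(7/7) = 0.11111; P(data | bag B) = (2/12)(10/11)(1/10) = 0.015152; P(data | bag C) = (3/8)(5/7)(2/6) = 0.089286.
Weighting by the prior gives 1/5 · 0.11111 = 0.022222, 1/5 · 0.015152 = 0.0030303, 3/5 · 0.089286 = 0.053571; summing to 0.078824.
The posterior is then P(bag A | data) = 0.28192, P(bag B | data) = 0.038444, P(bag C | data) = 0.67963.
The predictive probability is P(green next | data) = (0)(0.28192) + (1)(0.038444) + (4/5)(0.67963) = 0.58215.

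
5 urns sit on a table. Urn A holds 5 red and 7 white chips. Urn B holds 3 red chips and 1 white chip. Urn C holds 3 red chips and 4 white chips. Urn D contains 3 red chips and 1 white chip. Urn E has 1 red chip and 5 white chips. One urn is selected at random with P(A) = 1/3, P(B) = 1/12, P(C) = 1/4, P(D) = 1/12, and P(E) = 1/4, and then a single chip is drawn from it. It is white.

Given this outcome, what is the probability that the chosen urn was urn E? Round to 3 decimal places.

For each hypothesis, P(data | H) works out to: P(data | urn A) = (7/12) = 7/12; P(data | urn B) = (1/4) = 1/4; P(data | urn C) = (4/7) = 4/7; P(data | urn D) = (1/4) = 1/4; P(data | urn E) = (5/6) = 5/6.
The prior-weighted likelihoods are 1/3 · 7/12 = 7/36, 1/12 · 1/4 = 1/48, 1/4 · 4/7 = 1/7, 1/12 · 1/4 = 1/48, 1/4 · 5/6 = 5/24; with total 37/63.
Therefore the posterior P(urn E | data) = (5/24) / (37/63) = 105/296.

0.355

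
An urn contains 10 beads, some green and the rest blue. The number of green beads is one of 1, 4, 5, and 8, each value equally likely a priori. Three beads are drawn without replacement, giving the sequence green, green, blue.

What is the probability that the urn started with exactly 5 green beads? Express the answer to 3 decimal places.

0.352

For each hypothesis, P(data | H) works out to: P(data | r = 1) = (1/10)(0/9) = 0; P(data | r = 4) = (4/10)(3/9)(6/8) = 1/10; P(data | r = 5) = (5/10)(4/9)(5/8) = 5/36; P(data | r = 8) = (8/10)(7/9)(2/8) = 7/45.
Multiplying each by its prior: 1/4 · 0 = 0, 1/4 · 1/10 = 1/40, 1/4 · 5/36 = 5/144, 1/4 · 7/45 = 7/180; with total 71/720.
Therefore the posterior P(r = 5 | data) = (5/144) / (71/720) = 25/71.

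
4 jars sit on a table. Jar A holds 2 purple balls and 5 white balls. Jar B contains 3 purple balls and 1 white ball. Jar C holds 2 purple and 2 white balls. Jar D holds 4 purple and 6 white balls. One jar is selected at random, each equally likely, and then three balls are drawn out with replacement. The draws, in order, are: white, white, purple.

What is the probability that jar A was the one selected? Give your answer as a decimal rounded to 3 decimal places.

0.316

Under each hypothesis, the probability of the observed sequence is: P(data | jar A) = (5/7)(5/7)(2/7) = 0.14577; P(data | jar B) = (1/4)(1/4)(3/4) = 0.046875; P(data | jar C) = (2/4)(2/4)(2/4) = 0.125; P(data | jar D) = (6/10)(6/10)(4/10) = 0.144.
Weighting by the prior gives 1/4 · 0.14577 = 0.036443, 1/4 · 0.046875 = 0.011719, 1/4 · 0.125 = 0.03125, 1/4 · 0.144 = 0.036; with total 0.11541.
Therefore the posterior P(jar A | data) = (0.036443) / (0.11541) = 0.31577.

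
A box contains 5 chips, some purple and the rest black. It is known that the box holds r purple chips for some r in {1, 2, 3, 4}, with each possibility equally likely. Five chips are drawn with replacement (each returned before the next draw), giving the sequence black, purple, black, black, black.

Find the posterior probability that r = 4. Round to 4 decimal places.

Compute the likelihood of the observed sequence for each case: P(data | r = 1) = (4/5)(1/5)(4/5)(4/5)(4/5) = 0.08192; P(data | r = 2) = (3/5)(2/5)(3/5)(3/5)(3/5) = 0.05184; P(data | r = 3) = (2/5)(3/5)(2/5)(2/5)(2/5) = 0.01536; P(data | r = 4) = (1/5)(4/5)(1/5)(1/5)(1/5) = 0.00128.
Weighting by the prior gives 1/4 · 0.08192 = 0.02048, 1/4 · 0.05184 = 0.01296, 1/4 · 0.01536 = 0.00384, 1/4 · 0.00128 = 0.00032; summing to 0.0376.
So P(r = 4 | data) = (0.00032) / (0.0376) = 0.0085106.

0.0085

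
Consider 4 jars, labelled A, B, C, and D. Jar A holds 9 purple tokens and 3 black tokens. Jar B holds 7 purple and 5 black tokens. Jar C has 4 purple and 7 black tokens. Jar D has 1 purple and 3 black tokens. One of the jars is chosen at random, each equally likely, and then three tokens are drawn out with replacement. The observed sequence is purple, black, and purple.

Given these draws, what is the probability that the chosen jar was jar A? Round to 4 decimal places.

Compute the likelihood of the observed sequence for each case: P(data | jar A) = (9/12)(3/12)(9/12) = 0.14062; P(data | jar B) = (7/12)(5/12)(7/12) = 0.14178; P(data | jar C) = (4/11)(7/11)(4/11) = 0.084147; P(data | jar D) = (1/4)(3/4)(1/4) = 0.046875.
Multiplying each by its prior: 1/4 · 0.14062 = 0.035156, 1/4 · 0.14178 = 0.035446, 1/4 · 0.084147 = 0.021037, 1/4 · 0.046875 = 0.011719; with total 0.10336.
Therefore the posterior P(jar A | data) = (0.035156) / (0.10336) = 0.34014.

0.3401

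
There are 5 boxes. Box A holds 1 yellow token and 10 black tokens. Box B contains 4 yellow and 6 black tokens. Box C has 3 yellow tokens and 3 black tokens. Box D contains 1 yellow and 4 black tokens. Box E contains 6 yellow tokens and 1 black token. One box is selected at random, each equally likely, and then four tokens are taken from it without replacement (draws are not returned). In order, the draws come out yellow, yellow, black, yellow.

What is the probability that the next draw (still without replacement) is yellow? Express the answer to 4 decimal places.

0.6667

For each hypothesis, P(data | H) works out to: P(data | box A) = (1/11)(0/10) = 0; P(data | box B) = (4/10)(3/9)(6/8)(2/7) = 1/35; P(data | box C) = (3/6)(2/5)(3/4)(1/3) = 1/20; P(data | box D) = (1/5)(0/4) = 0; P(data | box E) = (6/7)(5/6)(1/5)(4/4) = 1/7.
The prior-weighted likelihoods are 1/5 · 0 = 0, 1/5 · 1/35 = 1/175, 1/5 · 1/20 = 1/100, 1/5 · 0 = 0, 1/5 · 1/7 = 1/35; these sum to 31/700.
Dividing through by the total gives posterior P(box A | data) = 0, P(box B | data) = 4/31, P(box C | data) = 7/31, P(box D | data) = 0, P(box E | data) = 20/31.
The predictive probability is P(yellow next | data) = (1/6)(4/31) + (0)(7/31) + (1)(20/31) = 2/3.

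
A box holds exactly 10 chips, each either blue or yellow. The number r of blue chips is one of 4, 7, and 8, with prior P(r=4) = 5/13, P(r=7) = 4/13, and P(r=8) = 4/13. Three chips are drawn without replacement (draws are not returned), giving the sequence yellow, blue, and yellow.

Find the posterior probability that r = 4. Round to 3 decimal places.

0.721

For each hypothesis, P(data | H) works out to: P(data | r = 4) = (6/10)(4/9)(5/8) = 1/6; P(data | r = 7) = (3/10)(7/9)(2/8) = 7/120; P(data | r = 8) = (2/10)(8/9)(1/8) = 1/45.
Multiplying each by its prior: 5/13 · 1/6 = 5/78, 4/13 · 7/120 = 7/390, 4/13 · 1/45 = 4/585; these sum to 4/45.
Therefore the posterior P(r = 4 | data) = (5/78) / (4/45) = 75/104.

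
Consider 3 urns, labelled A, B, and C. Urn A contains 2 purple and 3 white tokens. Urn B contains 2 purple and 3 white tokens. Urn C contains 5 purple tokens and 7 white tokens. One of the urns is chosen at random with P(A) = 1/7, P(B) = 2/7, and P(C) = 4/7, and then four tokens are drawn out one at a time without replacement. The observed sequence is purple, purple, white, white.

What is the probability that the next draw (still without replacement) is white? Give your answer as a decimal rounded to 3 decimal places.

0.818

The likelihood of the observed sequence under each hypothesis: P(data | urn A) = (2/5)(1/4)(3/3)(2/2) = 0.1; P(data | urn B) = (2/5)(1/4)(3/3)(2/2) = 0.1; P(data | urn C) = (5/12)(4/11)(7/10)(6/9) = 0.070707.
Multiplying each by its prior: 1/7 · 0.1 = 0.014286, 2/7 · 0.1 = 0.028571, 4/7 · 0.070707 = 0.040404; summing to 0.083261.
Dividing through by the total gives posterior P(urn A | data) = 0.17158, P(urn B | data) = 0.34315, P(urn C | data) = 0.48527.
Averaging over the posterior, P(white next | data) = (1)(0.17158) + (1)(0.34315) + (5/8)(0.48527) = 0.81802.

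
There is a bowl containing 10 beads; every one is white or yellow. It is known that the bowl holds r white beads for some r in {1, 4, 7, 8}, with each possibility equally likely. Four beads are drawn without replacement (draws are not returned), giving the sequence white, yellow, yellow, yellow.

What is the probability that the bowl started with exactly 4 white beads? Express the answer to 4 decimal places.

0.4678

For each hypothesis, P(data | H) works out to: P(data | r = 1) = (1/10)(9/9)(8/8)(7/7) = 0.1; P(data | r = 4) = (4/10)(6/9)(5/8)(4/7) = 0.095238; P(data | r = 7) = (7/10)(3/9)(2/8)(1/7) = 0.0083333; P(data | r = 8) = (8/10)(2/9)(1/8)(0/7) = 0.
Weighting by the prior gives 1/4 · 0.1 = 0.025, 1/4 · 0.095238 = 0.02381, 1/4 · 0.0083333 = 0.0020833, 1/4 · 0 = 0; summing to 0.050893.
So P(r = 4 | data) = (0.02381) / (0.050893) = 0.46784.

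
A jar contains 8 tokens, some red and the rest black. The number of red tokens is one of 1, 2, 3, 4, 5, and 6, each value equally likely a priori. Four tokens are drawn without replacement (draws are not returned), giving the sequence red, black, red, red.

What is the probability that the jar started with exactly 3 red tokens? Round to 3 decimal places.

0.055

For each hypothesis, P(data | H) works out to: P(data | r = 1) = (1/8)(7/7)(0/6) = 0; P(data | r = 2) = (2/8)(6/7)(1/6)(0/5) = 0; P(data | r = 3) = (3/8)(5/7)(2/6)(1/5) = 1/56; P(data | r = 4) = (4/8)(4/7)(3/6)(2/5) = 2/35; P(data | r = 5) = (5/8)(3/7)(4/6)(3/5) = 3/28; P(data | r = 6) = (6/8)(2/7)(5/6)(4/5) = 1/7.
Multiplying each by its prior: 1/6 · 0 = 0, 1/6 · 0 = 0, 1/6 · 1/56 = 1/336, 1/6 · 2/35 = 1/105, 1/6 · 3/28 = 1/56, 1/6 · 1/7 = 1/42; with total 13/240.
Therefore the posterior P(r = 3 | data) = (1/336) / (13/240) = 5/91.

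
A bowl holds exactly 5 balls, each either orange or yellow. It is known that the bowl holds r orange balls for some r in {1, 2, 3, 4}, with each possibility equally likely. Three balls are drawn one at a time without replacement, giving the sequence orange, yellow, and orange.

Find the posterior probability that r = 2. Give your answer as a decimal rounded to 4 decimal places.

0.2000

The likelihood of the observed sequence under each hypothesis: P(data | r = 1) = (1/5)(4/4)(0/3) = 0; P(data | r = 2) = (2/5)(3/4)(1/3) = 1/10; P(data | r = 3) = (3/5)(2/4)(2/3) = 1/5; P(data | r = 4) = (4/5)(1/4)(3/3) = 1/5.
The prior-weighted likelihoods are 1/4 · 0 = 0, 1/4 · 1/10 = 1/40, 1/4 · 1/5 = 1/20, 1/4 · 1/5 = 1/20; summing to 1/8.
So P(r = 2 | data) = (1/40) / (1/8) = 1/5.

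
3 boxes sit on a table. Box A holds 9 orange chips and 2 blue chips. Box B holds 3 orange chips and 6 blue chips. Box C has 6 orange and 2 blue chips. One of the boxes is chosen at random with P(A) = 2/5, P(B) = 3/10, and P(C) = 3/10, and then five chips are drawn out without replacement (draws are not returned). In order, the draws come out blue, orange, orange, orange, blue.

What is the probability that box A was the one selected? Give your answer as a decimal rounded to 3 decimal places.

0.337

Compute the likelihood of the observed sequence for each case: P(data | box A) = (2/11)(9/10)(8/9)(7/8)(1/7) = 0.018182; P(data | box B) = (6/9)(3/8)(2/7)(1/6)(5/5) = 0.011905; P(data | box C) = (2/8)(6/7)(5/6)(4/5)(1/4) = 0.035714.
The prior-weighted likelihoods are 2/5 · 0.018182 = 0.0072727, 3/10 · 0.011905 = 0.0035714, 3/10 · 0.035714 = 0.010714; these sum to 0.021558.
By Bayes' rule, P(box A | data) = (0.0072727) / (0.021558) = 0.33735.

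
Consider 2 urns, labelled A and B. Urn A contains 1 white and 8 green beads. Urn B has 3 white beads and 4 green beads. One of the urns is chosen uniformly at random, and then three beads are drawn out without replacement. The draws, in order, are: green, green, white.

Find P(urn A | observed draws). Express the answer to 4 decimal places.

0.3933

The likelihood of the observed sequence under each hypothesis: P(data | urn A) = (8/9)(7/8)(1/7) = 1/9; P(data | urn B) = (4/7)(3/6)(3/5) = 6/35.
Multiplying each by its prior: 1/2 · 1/9 = 1/18, 1/2 · 6/35 = 3/35; with total 89/630.
Therefore the posterior P(urn A | data) = (1/18) / (89/630) = 35/89.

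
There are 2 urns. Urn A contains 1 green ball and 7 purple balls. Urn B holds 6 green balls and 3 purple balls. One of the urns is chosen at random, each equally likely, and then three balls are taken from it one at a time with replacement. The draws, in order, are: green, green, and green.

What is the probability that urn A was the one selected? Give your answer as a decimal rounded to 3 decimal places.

The likelihood of the observed sequence under each hypothesis: P(data | urn A) = (1/8)(1/8)(1/8) = 0.0019531; P(data | urn B) = (6/9)(6/9)(6/9) = 0.2963.
The prior-weighted likelihoods are 1/2 · 0.0019531 = 0.00097656, 1/2 · 0.2963 = 0.14815; these sum to 0.14912.
Therefore the posterior P(urn A | data) = (0.00097656) / (0.14912) = 0.0065486.

0.007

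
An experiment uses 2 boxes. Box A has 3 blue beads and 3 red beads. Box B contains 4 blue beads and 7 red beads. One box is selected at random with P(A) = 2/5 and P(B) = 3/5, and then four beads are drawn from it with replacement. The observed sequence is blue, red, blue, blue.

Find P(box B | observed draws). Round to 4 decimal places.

0.4234

The likelihood of the observed sequence under each hypothesis: P(data | box A) = (3/6)(3/6)(3/6)(3/6) = 0.0625; P(data | box B) = (4/11)(7/11)(4/11)(4/11) = 0.030599.
Weighting by the prior gives 2/5 · 0.0625 = 0.025, 3/5 · 0.030599 = 0.018359; summing to 0.043359.
Therefore the posterior P(box B | data) = (0.018359) / (0.043359) = 0.42342.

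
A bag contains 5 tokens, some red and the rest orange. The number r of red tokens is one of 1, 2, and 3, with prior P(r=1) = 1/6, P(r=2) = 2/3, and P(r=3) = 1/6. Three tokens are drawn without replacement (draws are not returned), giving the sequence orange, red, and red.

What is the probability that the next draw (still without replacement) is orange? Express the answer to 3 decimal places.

0.833

Compute the likelihood of the observed sequence for each case: P(data | r = 1) = (4/5)(1/4)(0/3) = 0; P(data | r = 2) = (3/5)(2/4)(1/3) = 1/10; P(data | r = 3) = (2/5)(3/4)(2/3) = 1/5.
Weighting by the prior gives 1/6 · 0 = 0, 2/3 · 1/10 = 1/15, 1/6 · 1/5 = 1/30; summing to 1/10.
The posterior is then P(r = 1 | data) = 0, P(r = 2 | data) = 2/3, P(r = 3 | data) = 1/3.
Averaging over the posterior, P(orange next | data) = (1)(2/3) + (1/2)(1/3) = 5/6.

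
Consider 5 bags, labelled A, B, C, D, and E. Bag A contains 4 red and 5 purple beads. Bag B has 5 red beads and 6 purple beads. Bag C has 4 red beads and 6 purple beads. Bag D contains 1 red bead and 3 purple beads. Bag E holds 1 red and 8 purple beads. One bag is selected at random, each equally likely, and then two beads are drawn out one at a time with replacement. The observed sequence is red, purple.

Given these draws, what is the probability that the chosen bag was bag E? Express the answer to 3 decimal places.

0.097

Compute the likelihood of the observed sequence for each case: P(data | bag A) = (4/9)(5/9) = 0.24691; P(data | bag B) = (5/11)(6/11) = 0.24793; P(data | bag C) = (4/10)(6/10) = 0.24; P(data | bag D) = (1/4)(3/4) = 0.1875; P(data | bag E) = (1/9)(8/9) = 0.098765.
Weighting by the prior gives 1/5 · 0.24691 = 0.049383, 1/5 · 0.24793 = 0.049587, 1/5 · 0.24 = 0.048, 1/5 · 0.1875 = 0.0375, 1/5 · 0.098765 = 0.019753; summing to 0.20422.
Hence P(bag E | data) = (0.019753) / (0.20422) = 0.096723.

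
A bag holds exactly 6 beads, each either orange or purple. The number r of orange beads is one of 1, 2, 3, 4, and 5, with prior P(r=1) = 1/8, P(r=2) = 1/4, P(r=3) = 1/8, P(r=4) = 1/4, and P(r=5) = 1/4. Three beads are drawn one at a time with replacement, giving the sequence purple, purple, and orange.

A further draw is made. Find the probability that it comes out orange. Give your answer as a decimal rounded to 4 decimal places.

0.4346

Under each hypothesis, the probability of the observed sequence is: P(data | r = 1) = (5/6)(5/6)(1/6) = 0.11574; P(data | r = 2) = (4/6)(4/6)(2/6) = 0.14815; P(data | r = 3) = (3/6)(3/6)(3/6) = 0.125; P(data | r = 4) = (2/6)(2/6)(4/6) = 0.074074; P(data | r = 5) = (1/6)(1/6)(5/6) = 0.023148.
Weighting by the prior gives 1/8 · 0.11574 = 0.014468, 1/4 · 0.14815 = 0.037037, 1/8 · 0.125 = 0.015625, 1/4 · 0.074074 = 0.018519, 1/4 · 0.023148 = 0.005787; these sum to 0.091435.
The posterior is then P(r = 1 | data) = 0.15823, P(r = 2 | data) = 0.40506, P(r = 3 | data) = 0.17089, P(r = 4 | data) = 0.20253, P(r = 5 | data) = 0.063291.
The predictive probability is P(orange next | data) = (1/6)(0.15823) + (1/3)(0.40506) + (1/2)(0.17089) + (2/3)(0.20253) + (5/6)(0.063291) = 0.4346.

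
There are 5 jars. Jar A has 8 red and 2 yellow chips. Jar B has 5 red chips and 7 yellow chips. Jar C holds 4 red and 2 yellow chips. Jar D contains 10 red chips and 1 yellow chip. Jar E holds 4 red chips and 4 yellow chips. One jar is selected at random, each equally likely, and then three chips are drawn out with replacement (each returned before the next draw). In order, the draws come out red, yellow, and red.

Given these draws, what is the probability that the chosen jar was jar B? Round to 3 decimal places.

For each hypothesis, P(data | H) works out to: P(data | jar A) = (8/10)(2/10)(8/10) = 0.128; P(data | jar B) = (5/12)(7/12)(5/12) = 0.10127; P(data | jar C) = (4/6)(2/6)(4/6) = 0.14815; P(data | jar D) = (10/11)(1/11)(10/11) = 0.075131; P(data | jar E) = (4/8)(4/8)(4/8) = 0.125.
Multiplying each by its prior: 1/5 · 0.128 = 0.0256, 1/5 · 0.10127 = 0.020255, 1/5 · 0.14815 = 0.02963, 1/5 · 0.075131 = 0.015026, 1/5 · 0.125 = 0.025; summing to 0.11551.
Therefore the posterior P(jar B | data) = (0.020255) / (0.11551) = 0.17535.

0.175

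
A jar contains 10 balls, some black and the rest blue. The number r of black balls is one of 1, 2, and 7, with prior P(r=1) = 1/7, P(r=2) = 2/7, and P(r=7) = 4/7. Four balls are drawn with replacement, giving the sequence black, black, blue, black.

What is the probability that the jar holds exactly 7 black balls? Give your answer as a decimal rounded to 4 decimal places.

Compute the likelihood of the observed sequence for each case: P(data | r = 1) = (1/10)(1/10)(9/10)(1/10) = 0.0009; P(data | r = 2) = (2/10)(2/10)(8/10)(2/10) = 0.0064; P(data | r = 7) = (7/10)(7/10)(3/10)(7/10) = 0.1029.
Weighting by the prior gives 1/7 · 0.0009 = 0.00012857, 2/7 · 0.0064 = 0.0018286, 4/7 · 0.1029 = 0.0588; these sum to 0.060757.
By Bayes' rule, P(r = 7 | data) = (0.0588) / (0.060757) = 0.96779.

0.9678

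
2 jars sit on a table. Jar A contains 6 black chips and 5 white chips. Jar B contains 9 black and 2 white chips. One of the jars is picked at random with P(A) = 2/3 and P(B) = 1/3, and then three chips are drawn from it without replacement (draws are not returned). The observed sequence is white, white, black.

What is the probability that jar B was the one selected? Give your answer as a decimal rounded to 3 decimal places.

For each hypothesis, P(data | H) works out to: P(data | jar A) = (5/11)(4/10)(6/9) = 4/33; P(data | jar B) = (2/11)(1/10)(9/9) = 1/55.
Weighting by the prior gives 2/3 · 4/33 = 8/99, 1/3 · 1/55 = 1/165; summing to 43/495.
Hence P(jar B | data) = (1/165) / (43/495) = 3/43.

0.070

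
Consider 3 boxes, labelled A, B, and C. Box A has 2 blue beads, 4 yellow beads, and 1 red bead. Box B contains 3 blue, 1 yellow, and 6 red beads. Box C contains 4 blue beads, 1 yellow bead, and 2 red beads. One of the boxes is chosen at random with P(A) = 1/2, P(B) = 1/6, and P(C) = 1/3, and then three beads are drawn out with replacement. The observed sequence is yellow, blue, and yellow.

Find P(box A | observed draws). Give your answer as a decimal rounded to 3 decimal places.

Compute the likelihood of the observed sequence for each case: P(data | box A) = (4/7)(2/7)(4/7) = 0.093294; P(data | box B) = (1/10)(3/10)(1/10) = 0.003; P(data | box C) = (1/7)(4/7)(1/7) = 0.011662.
The prior-weighted likelihoods are 1/2 · 0.093294 = 0.046647, 1/6 · 0.003 = 0.0005, 1/3 · 0.011662 = 0.0038873; with total 0.051034.
By Bayes' rule, P(box A | data) = (0.046647) / (0.051034) = 0.91403.

0.914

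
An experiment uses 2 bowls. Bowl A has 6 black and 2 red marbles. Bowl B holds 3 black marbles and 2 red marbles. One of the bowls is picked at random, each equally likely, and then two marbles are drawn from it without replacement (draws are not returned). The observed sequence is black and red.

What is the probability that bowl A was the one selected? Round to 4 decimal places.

For each hypothesis, P(data | H) works out to: P(data | bowl A) = (6/8)(2/7) = 3/14; P(data | bowl B) = (3/5)(2/4) = 3/10.
Multiplying each by its prior: 1/2 · 3/14 = 3/28, 1/2 · 3/10 = 3/20; these sum to 9/35.
Hence P(bowl A | data) = (3/28) / (9/35) = 5/12.

0.4167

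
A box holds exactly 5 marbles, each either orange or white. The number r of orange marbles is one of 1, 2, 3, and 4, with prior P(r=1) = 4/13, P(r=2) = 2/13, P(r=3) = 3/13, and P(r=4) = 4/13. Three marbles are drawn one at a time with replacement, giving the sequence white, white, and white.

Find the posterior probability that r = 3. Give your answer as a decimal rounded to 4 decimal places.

The likelihood of the observed sequence under each hypothesis: P(data | r = 1) = (4/5)(4/5)(4/5) = 0.512; P(data | r = 2) = (3/5)(3/5)(3/5) = 0.216; P(data | r = 3) = (2/5)(2/5)(2/5) = 0.064; P(data | r = 4) = (1/5)(1/5)(1/5) = 0.008.
Weighting by the prior gives 4/13 · 0.512 = 0.15754, 2/13 · 0.216 = 0.033231, 3/13 · 0.064 = 0.014769, 4/13 · 0.008 = 0.0024615; these sum to 0.208.
By Bayes' rule, P(r = 3 | data) = (0.014769) / (0.208) = 0.071006.

0.0710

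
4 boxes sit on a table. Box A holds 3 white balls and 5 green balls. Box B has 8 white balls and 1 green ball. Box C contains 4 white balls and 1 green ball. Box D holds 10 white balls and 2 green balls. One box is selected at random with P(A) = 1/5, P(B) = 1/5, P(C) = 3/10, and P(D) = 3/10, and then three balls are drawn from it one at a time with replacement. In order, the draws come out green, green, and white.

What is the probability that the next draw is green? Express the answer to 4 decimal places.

0.4503

For each hypothesis, P(data | H) works out to: P(data | box A) = (5/8)(5/8)(3/8) = 0.14648; P(data | box B) = (1/9)(1/9)(8/9) = 0.010974; P(data | box C) = (1/5)(1/5)(4/5) = 0.032; P(data | box D) = (2/12)(2/12)(10/12) = 0.023148.
Weighting by the prior gives 1/5 · 0.14648 = 0.029297, 1/5 · 0.010974 = 0.0021948, 3/10 · 0.032 = 0.0096, 3/10 · 0.023148 = 0.0069444; summing to 0.048036.
The posterior is then P(box A | data) = 0.60989, P(box B | data) = 0.04569, P(box C | data) = 0.19985, P(box D | data) = 0.14457.
So P(green next | data) = Σ P(green next | H) P(H | data) = (5/8)(0.60989) + (1/9)(0.04569) + (1/5)(0.19985) + (1/6)(0.14457) = 0.45032.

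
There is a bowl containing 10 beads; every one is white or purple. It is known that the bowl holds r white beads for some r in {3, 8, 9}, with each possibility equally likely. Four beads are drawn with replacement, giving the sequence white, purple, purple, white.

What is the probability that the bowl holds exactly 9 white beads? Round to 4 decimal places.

0.1041

The likelihood of the observed sequence under each hypothesis: P(data | r = 3) = (3/10)(7/10)(7/10)(3/10) = 0.0441; P(data | r = 8) = (8/10)(2/10)(2/10)(8/10) = 0.0256; P(data | r = 9) = (9/10)(1/10)(1/10)(9/10) = 0.0081.
Weighting by the prior gives 1/3 · 0.0441 = 0.0147, 1/3 · 0.0256 = 0.0085333, 1/3 · 0.0081 = 0.0027; with total 0.025933.
By Bayes' rule, P(r = 9 | data) = (0.0027) / (0.025933) = 0.10411.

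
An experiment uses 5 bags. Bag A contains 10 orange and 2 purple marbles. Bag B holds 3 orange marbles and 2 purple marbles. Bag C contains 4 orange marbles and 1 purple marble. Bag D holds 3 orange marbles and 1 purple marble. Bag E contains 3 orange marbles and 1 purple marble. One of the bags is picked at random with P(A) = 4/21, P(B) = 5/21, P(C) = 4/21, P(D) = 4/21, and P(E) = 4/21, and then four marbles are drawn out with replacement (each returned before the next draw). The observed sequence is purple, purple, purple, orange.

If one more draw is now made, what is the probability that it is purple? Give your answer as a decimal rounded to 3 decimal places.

0.330

The likelihood of the observed sequence under each hypothesis: P(data | bag A) = (2/12)(2/12)(2/12)(10/12) = 0.003858; P(data | bag B) = (2/5)(2/5)(2/5)(3/5) = 0.0384; P(data | bag C) = (1/5)(1/5)(1/5)(4/5) = 0.0064; P(data | bag D) = (1/4)(1/4)(1/4)(3/4) = 0.011719; P(data | bag E) = (1/4)(1/4)(1/4)(3/4) = 0.011719.
Weighting by the prior gives 4/21 · 0.003858 = 0.00073486, 5/21 · 0.0384 = 0.0091429, 4/21 · 0.0064 = 0.001219, 4/21 · 0.011719 = 0.0022321, 4/21 · 0.011719 = 0.0022321; summing to 0.015561.
The posterior is then P(bag A | data) = 0.047224, P(bag B | data) = 0.58755, P(bag C | data) = 0.07834, P(bag D | data) = 0.14344, P(bag E | data) = 0.14344.
The predictive probability is P(purple next | data) = (1/6)(0.047224) + (2/5)(0.58755) + (1/5)(0.07834) + (1/4)(0.14344) + (1/4)(0.14344) = 0.33028.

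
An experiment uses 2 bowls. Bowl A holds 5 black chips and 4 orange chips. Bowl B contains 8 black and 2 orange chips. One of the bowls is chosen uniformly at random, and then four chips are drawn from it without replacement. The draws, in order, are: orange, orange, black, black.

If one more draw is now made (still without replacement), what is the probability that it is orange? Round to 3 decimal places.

0.313

Under each hypothesis, the probability of the observed sequence is: P(data | bowl A) = (4/9)(3/8)(5/7)(4/6) = 5/63; P(data | bowl B) = (2/10)(1/9)(8/8)(7/7) = 1/45.
The prior-weighted likelihoods are 1/2 · 5/63 = 5/126, 1/2 · 1/45 = 1/90; with total 16/315.
The posterior is then P(bowl A | data) = 25/32, P(bowl B | data) = 7/32.
The predictive probability is P(orange next | data) = (2/5)(25/32) + (0)(7/32) = 5/16.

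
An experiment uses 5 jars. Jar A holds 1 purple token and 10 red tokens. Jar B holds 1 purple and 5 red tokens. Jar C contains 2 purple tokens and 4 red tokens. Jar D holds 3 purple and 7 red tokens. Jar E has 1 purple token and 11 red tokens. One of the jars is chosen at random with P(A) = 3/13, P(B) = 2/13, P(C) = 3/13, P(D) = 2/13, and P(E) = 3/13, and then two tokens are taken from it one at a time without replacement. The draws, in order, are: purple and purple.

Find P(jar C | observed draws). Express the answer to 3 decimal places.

Under each hypothesis, the probability of the observed sequence is: P(data | jar A) = (1/11)(0/10) = 0; P(data | jar B) = (1/6)(0/5) = 0; P(data | jar C) = (2/6)(1/5) = 1/15; P(data | jar D) = (3/10)(2/9) = 1/15; P(data | jar E) = (1/12)(0/11) = 0.
Multiplying each by its prior: 3/13 · 0 = 0, 2/13 · 0 = 0, 3/13 · 1/15 = 1/65, 2/13 · 1/15 = 2/195, 3/13 · 0 = 0; with total 1/39.
So P(jar C | data) = (1/65) / (1/39) = 3/5.

0.600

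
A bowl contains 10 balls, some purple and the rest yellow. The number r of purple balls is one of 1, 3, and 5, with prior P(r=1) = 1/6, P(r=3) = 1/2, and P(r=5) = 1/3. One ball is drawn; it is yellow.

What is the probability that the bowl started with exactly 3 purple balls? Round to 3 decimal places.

0.525

Under each hypothesis, the probability of this draw is: P(data | r = 1) = (9/10) = 9/10; P(data | r = 3) = (7/10) = 7/10; P(data | r = 5) = (5/10) = 1/2.
The prior-weighted likelihoods are 1/6 · 9/10 = 3/20, 1/2 · 7/10 = 7/20, 1/3 · 1/2 = 1/6; these sum to 2/3.
Therefore the posterior P(r = 3 | data) = (7/20) / (2/3) = 21/40.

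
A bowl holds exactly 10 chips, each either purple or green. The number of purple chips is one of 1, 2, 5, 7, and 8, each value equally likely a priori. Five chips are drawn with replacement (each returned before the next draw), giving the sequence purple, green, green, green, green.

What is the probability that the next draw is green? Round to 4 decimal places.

The likelihood of the observed sequence under each hypothesis: P(data | r = 1) = (1/10)(9/10)(9/10)(9/10)(9/10) = 0.06561; P(data | r = 2) = (2/10)(8/10)(8/10)(8/10)(8/10) = 0.08192; P(data | r = 5) = (5/10)(5/10)(5/10)(5/10)(5/10) = 0.03125; P(data | r = 7) = (7/10)(3/10)(3/10)(3/10)(3/10) = 0.00567; P(data | r = 8) = (8/10)(2/10)(2/10)(2/10)(2/10) = 0.00128.
The prior-weighted likelihoods are 1/5 · 0.06561 = 0.013122, 1/5 · 0.08192 = 0.016384, 1/5 · 0.03125 = 0.00625, 1/5 · 0.00567 = 0.001134, 1/5 · 0.00128 = 0.000256; with total 0.037146.
Dividing through by the total gives posterior P(r = 1 | data) = 0.35325, P(r = 2 | data) = 0.44107, P(r = 5 | data) = 0.16825, P(r = 7 | data) = 0.030528, P(r = 8 | data) = 0.0068917.
So P(green next | data) = Σ P(green next | H) P(H | data) = (9/10)(0.35325) + (4/5)(0.44107) + (1/2)(0.16825) + (3/10)(0.030528) + (1/5)(0.0068917) = 0.76545.

0.7654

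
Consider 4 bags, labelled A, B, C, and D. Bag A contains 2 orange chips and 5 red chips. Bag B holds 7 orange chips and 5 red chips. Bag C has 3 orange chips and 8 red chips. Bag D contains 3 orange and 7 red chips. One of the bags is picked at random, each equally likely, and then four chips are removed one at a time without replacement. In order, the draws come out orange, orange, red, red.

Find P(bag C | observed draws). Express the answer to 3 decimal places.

0.201

Under each hypothesis, the probability of the observed sequence is: P(data | bag A) = (2/7)(1/6)(5/5)(4/4) = 0.047619; P(data | bag B) = (7/12)(6/11)(5/10)(4/9) = 0.070707; P(data | bag C) = (3/11)(2/10)(8/9)(7/8) = 0.042424; P(data | bag D) = (3/10)(2/9)(7/8)(6/7) = 0.05.
Multiplying each by its prior: 1/4 · 0.047619 = 0.011905, 1/4 · 0.070707 = 0.017677, 1/4 · 0.042424 = 0.010606, 1/4 · 0.05 = 0.0125; with total 0.052688.
Therefore the posterior P(bag C | data) = (0.010606) / (0.052688) = 0.2013.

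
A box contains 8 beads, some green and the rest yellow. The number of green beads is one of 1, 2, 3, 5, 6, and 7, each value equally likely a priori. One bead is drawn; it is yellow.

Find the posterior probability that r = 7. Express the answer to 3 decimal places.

0.042

Compute the likelihood of this draw for each case: P(data | r = 1) = (7/8) = 7/8; P(data | r = 2) = (6/8) = 3/4; P(data | r = 3) = (5/8) = 5/8; P(data | r = 5) = (3/8) = 3/8; P(data | r = 6) = (2/8) = 1/4; P(data | r = 7) = (1/8) = 1/8.
Multiplying each by its prior: 1/6 · 7/8 = 7/48, 1/6 · 3/4 = 1/8, 1/6 · 5/8 = 5/48, 1/6 · 3/8 = 1/16, 1/6 · 1/4 = 1/24, 1/6 · 1/8 = 1/48; summing to 1/2.
So P(r = 7 | data) = (1/48) / (1/2) = 1/24.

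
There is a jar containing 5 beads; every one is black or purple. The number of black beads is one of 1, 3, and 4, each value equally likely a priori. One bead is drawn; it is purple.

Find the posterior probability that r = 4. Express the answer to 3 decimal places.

For each hypothesis, P(data | H) works out to: P(data | r = 1) = (4/5) = 4/5; P(data | r = 3) = (2/5) = 2/5; P(data | r = 4) = (1/5) = 1/5.
The prior-weighted likelihoods are 1/3 · 4/5 = 4/15, 1/3 · 2/5 = 2/15, 1/3 · 1/5 = 1/15; with total 7/15.
Hence P(r = 4 | data) = (1/15) / (7/15) = 1/7.

0.143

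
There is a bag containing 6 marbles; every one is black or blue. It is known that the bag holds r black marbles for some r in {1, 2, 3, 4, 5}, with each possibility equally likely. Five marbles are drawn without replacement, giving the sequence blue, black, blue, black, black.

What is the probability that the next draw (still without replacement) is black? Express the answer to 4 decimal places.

The likelihood of the observed sequence under each hypothesis: P(data | r = 1) = (5/6)(1/5)(4/4)(0/3) = 0; P(data | r = 2) = (4/6)(2/5)(3/4)(1/3)(0/2) = 0; P(data | r = 3) = (3/6)(3/5)(2/4)(2/3)(1/2) = 1/20; P(data | r = 4) = (2/6)(4/5)(1/4)(3/3)(2/2) = 1/15; P(data | r = 5) = (1/6)(5/5)(0/4) = 0.
The prior-weighted likelihoods are 1/5 · 0 = 0, 1/5 · 0 = 0, 1/5 · 1/20 = 1/100, 1/5 · 1/15 = 1/75, 1/5 · 0 = 0; with total 7/300.
The posterior is then P(r = 1 | data) = 0, P(r = 2 | data) = 0, P(r = 3 | data) = 3/7, P(r = 4 | data) = 4/7, P(r = 5 | data) = 0.
Averaging over the posterior, P(black next | data) = (0)(3/7) + (1)(4/7) = 4/7.

0.5714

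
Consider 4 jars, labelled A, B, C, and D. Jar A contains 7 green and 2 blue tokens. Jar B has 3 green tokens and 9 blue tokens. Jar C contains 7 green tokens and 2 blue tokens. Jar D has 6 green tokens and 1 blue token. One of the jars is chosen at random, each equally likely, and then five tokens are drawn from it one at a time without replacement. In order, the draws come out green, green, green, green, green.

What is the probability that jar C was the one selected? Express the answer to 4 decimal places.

Under each hypothesis, the probability of the observed sequence is: P(data | jar A) = (7/9)(6/8)(5/7)(4/6)(3/5) = 1/6; P(data | jar B) = (3/12)(2/11)(1/10)(0/9) = 0; P(data | jar C) = (7/9)(6/8)(5/7)(4/6)(3/5) = 1/6; P(data | jar D) = (6/7)(5/6)(4/5)(3/4)(2/3) = 2/7.
The prior-weighted likelihoods are 1/4 · 1/6 = 1/24, 1/4 · 0 = 0, 1/4 · 1/6 = 1/24, 1/4 · 2/7 = 1/14; with total 13/84.
By Bayes' rule, P(jar C | data) = (1/24) / (13/84) = 7/26.

0.2692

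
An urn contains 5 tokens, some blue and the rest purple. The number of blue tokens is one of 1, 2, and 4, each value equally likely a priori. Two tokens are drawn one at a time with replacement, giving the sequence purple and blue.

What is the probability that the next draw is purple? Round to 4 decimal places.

For each hypothesis, P(data | H) works out to: P(data | r = 1) = (4/5)(1/5) = 4/25; P(data | r = 2) = (3/5)(2/5) = 6/25; P(data | r = 4) = (1/5)(4/5) = 4/25.
Multiplying each by its prior: 1/3 · 4/25 = 4/75, 1/3 · 6/25 = 2/25, 1/3 · 4/25 = 4/75; these sum to 14/75.
The posterior is then P(r = 1 | data) = 2/7, P(r = 2 | data) = 3/7, P(r = 4 | data) = 2/7.
Averaging over the posterior, P(purple next | data) = (4/5)(2/7) + (3/5)(3/7) + (1/5)(2/7) = 19/35.

0.5429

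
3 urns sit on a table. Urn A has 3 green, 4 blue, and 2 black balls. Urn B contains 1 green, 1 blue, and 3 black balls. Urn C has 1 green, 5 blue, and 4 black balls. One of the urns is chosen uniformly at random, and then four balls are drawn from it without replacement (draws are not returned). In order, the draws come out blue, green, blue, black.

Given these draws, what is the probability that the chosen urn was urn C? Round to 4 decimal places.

0.4000

Compute the likelihood of the observed sequence for each case: P(data | urn A) = (4/9)(3/8)(3/7)(2/6) = 1/42; P(data | urn B) = (1/5)(1/4)(0/3) = 0; P(data | urn C) = (5/10)(1/9)(4/8)(4/7) = 1/63.
The prior-weighted likelihoods are 1/3 · 1/42 = 1/126, 1/3 · 0 = 0, 1/3 · 1/63 = 1/189; summing to 5/378.
Hence P(urn C | data) = (1/189) / (5/378) = 2/5.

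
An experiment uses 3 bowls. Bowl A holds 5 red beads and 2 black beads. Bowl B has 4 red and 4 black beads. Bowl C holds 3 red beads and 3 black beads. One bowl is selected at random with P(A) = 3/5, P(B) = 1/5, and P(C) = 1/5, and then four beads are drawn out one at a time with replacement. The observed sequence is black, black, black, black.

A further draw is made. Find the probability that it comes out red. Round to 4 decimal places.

Compute the likelihood of the observed sequence for each case: P(data | bowl A) = (2/7)(2/7)(2/7)(2/7) = 0.0066639; P(data | bowl B) = (4/8)(4/8)(4/8)(4/8) = 0.0625; P(data | bowl C) = (3/6)(3/6)(3/6)(3/6) = 0.0625.
Weighting by the prior gives 3/5 · 0.0066639 = 0.0039983, 1/5 · 0.0625 = 0.0125, 1/5 · 0.0625 = 0.0125; summing to 0.028998.
The posterior is then P(bowl A | data) = 0.13788, P(bowl B | data) = 0.43106, P(bowl C | data) = 0.43106.
Averaging over the posterior, P(red next | data) = (5/7)(0.13788) + (1/2)(0.43106) + (1/2)(0.43106) = 0.52955.

0.5295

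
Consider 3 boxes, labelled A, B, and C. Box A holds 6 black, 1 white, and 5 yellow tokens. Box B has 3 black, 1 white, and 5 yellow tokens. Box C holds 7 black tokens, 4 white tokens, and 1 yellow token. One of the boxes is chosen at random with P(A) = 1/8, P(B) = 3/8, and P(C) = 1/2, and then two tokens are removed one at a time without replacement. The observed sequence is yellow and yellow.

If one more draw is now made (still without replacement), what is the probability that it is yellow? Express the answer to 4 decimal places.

For each hypothesis, P(data | H) works out to: P(data | box A) = (5/12)(4/11) = 5/33; P(data | box B) = (5/9)(4/8) = 5/18; P(data | box C) = (1/12)(0/11) = 0.
Multiplying each by its prior: 1/8 · 5/33 = 5/264, 3/8 · 5/18 = 5/48, 1/2 · 0 = 0; summing to 65/528.
Normalising, the posterior is P(box A | data) = 2/13, P(box B | data) = 11/13, P(box C | data) = 0.
The predictive probability is P(yellow next | data) = (3/10)(2/13) + (3/7)(11/13) = 186/455.

0.4088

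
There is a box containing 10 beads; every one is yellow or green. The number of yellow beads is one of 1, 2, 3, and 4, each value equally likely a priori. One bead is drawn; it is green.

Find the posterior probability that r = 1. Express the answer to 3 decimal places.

For each hypothesis, P(data | H) works out to: P(data | r = 1) = (9/10) = 9/10; P(data | r = 2) = (8/10) = 4/5; P(data | r = 3) = (7/10) = 7/10; P(data | r = 4) = (6/10) = 3/5.
Weighting by the prior gives 1/4 · 9/10 = 9/40, 1/4 · 4/5 = 1/5, 1/4 · 7/10 = 7/40, 1/4 · 3/5 = 3/20; with total 3/4.
So P(r = 1 | data) = (9/40) / (3/4) = 3/10.

0.300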